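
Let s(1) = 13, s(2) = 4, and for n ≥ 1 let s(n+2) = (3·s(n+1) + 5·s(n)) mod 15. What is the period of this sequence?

s(1) = 13; s(2) = 4; s(3) = 2; s(4) = 11; s(5) = 13; s(6) = 4.
The sequence repeats with period 4.

4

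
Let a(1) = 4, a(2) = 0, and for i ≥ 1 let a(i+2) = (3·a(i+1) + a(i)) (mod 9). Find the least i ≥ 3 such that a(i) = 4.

a(1) = 4,  a(2) = 0,  a(3) = 4,  a(4) = 3,  a(5) = 4,  a(6) = 6,  a(7) = 4,  a(8) = 0.
Since (a(7), a(8)) = (a(1), a(2)) = (4, 0) (two consecutive terms determine the rest), the sequence is periodic with period 6.
The value 4 first appears (with i ≥ 3) at a(3).

3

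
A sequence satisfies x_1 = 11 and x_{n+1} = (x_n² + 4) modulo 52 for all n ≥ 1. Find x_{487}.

1

Listing terms: x_1 = 11, x_2 = 21, x_3 = 29, x_4 = 13, x_5 = 17, x_6 = 33, x_7 = 1, x_8 = 5, x_9 = 29.
Since x_9 = x_3 = 29, the sequence is eventually periodic: after a pre-period of length 2 it cycles with period 6.
For n ≥ 3, x_n depends only on (n - 3) mod 6. (487 - 3) mod 6 = 4, so x_{487} = x_7 = 1.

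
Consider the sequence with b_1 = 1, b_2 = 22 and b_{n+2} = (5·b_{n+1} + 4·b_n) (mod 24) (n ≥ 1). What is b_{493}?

Computing terms: b_1 = 1, b_2 = 22, b_3 = 18, b_4 = 10, b_5 = 2, b_6 = 2, b_7 = 18, b_8 = 2, b_9 = 10, b_{10} = 10, b_{11} = 18, b_{12} = 10.
Since (b_{11}, b_{12}) = (b_3, b_4) = (18, 10) (two consecutive terms determine the rest), the sequence is eventually periodic: after a pre-period of length 2 it cycles with period 8.
For n ≥ 3, b_n depends only on (n - 3) mod 8. (493 - 3) mod 8 = 2, so b_{493} = b_5 = 2.

2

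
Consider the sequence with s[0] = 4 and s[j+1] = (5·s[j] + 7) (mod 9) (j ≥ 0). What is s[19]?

0

s[0] = 4, s[1] = 0, s[2] = 7, s[3] = 6, s[4] = 1, s[5] = 3, s[6] = 4.
The sequence repeats with period 6.
(19 - 0) mod 6 = 1, so s[19] = s[1] = 0.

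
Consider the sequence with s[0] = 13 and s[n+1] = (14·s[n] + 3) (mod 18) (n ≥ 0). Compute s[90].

13

Listing terms: s[0] = 13,  s[1] = 5,  s[2] = 1,  s[3] = 17,  s[4] = 7,  s[5] = 11,  s[6] = 13.
The sequence repeats with period 6.
(90 - 0) mod 6 = 0, so s[90] = s[0] = 13.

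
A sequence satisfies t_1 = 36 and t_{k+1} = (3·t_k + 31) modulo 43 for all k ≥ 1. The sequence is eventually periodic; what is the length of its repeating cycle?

We have t_1 = 36; t_2 = 10; t_3 = 18; t_4 = 42; t_5 = 28; t_6 = 29; t_7 = 32; t_8 = 41; t_9 = 25; t_{10} = 20; t_{11} = 5; t_{12} = 3; t_{13} = 40; t_{14} = 22; t_{15} = 11; t_{16} = 21; t_{17} = 8; t_{18} = 12; t_{19} = 24; t_{20} = 17; t_{21} = 39; t_{22} = 19; t_{23} = 2; t_{24} = 37; t_{25} = 13; t_{26} = 27; t_{27} = 26; t_{28} = 23; t_{29} = 14; t_{30} = 30; t_{31} = 35; t_{32} = 7; t_{33} = 9; t_{34} = 15; t_{35} = 33; t_{36} = 1; t_{37} = 34; t_{38} = 4; t_{39} = 0; t_{40} = 31; t_{41} = 38; t_{42} = 16; t_{43} = 36.
The sequence repeats with period 42.

42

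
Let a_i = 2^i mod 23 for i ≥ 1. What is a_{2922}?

We have a_1 = 2, a_2 = 4, a_3 = 8, a_4 = 16, a_5 = 9, a_6 = 18, a_7 = 13, a_8 = 3, a_9 = 6, a_{10} = 12, a_{11} = 1, a_{12} = 2.
Since a_{12} = a_1 = 2, the sequence is periodic with period 11.
So a_{2922} = a_{1 + ((2922-1) mod 11)} = a_7 = 13.

13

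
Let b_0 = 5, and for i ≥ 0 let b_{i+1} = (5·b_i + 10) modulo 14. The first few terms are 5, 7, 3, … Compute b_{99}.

11

Listing terms: b_0 = 5, b_1 = 7, b_2 = 3, b_3 = 11, b_4 = 9, b_5 = 13, b_6 = 5.
The sequence repeats with period 6.
So b_{99} = b_{0 + ((99-0) mod 6)} = b_3 = 11.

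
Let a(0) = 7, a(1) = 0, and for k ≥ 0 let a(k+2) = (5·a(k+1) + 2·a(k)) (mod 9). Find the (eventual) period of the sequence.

a(0) = 7; a(1) = 0; a(2) = 5; a(3) = 7; a(4) = 0.
The sequence repeats with period 3.

3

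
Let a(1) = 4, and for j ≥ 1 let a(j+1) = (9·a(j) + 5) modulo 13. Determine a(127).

4

We have a(1) = 4, a(2) = 2, a(3) = 10, a(4) = 4.
Since a(4) = a(1) = 4, the sequence is periodic with period 3.
(127 - 1) mod 3 = 0, so a(127) = a(1) = 4.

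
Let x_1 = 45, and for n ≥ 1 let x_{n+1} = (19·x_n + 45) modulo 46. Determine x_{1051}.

Computing terms: x_1 = 45; x_2 = 26; x_3 = 33; x_4 = 28; x_5 = 25; x_6 = 14; x_7 = 35; x_8 = 20; x_9 = 11; x_{10} = 24; x_{11} = 41; x_{12} = 42; x_{13} = 15; x_{14} = 8; x_{15} = 13; x_{16} = 16; x_{17} = 27; x_{18} = 6; x_{19} = 21; x_{20} = 30; x_{21} = 17; x_{22} = 0; x_{23} = 45.
Since x_{23} = x_1 = 45, the sequence is periodic with period 22.
(1051 - 1) mod 22 = 16, so x_{1051} = x_{17} = 27.

27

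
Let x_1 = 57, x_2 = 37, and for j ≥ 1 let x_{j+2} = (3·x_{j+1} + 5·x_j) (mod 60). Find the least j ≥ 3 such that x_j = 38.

12

We have x_1 = 57,  x_2 = 37,  x_3 = 36,  x_4 = 53,  x_5 = 39,  x_6 = 22,  x_7 = 21,  x_8 = 53,  x_9 = 24,  x_{10} = 37,  x_{11} = 51,  x_{12} = 38,  x_{13} = 9,  x_{14} = 37,  x_{15} = 36.
Since (x_{14}, x_{15}) = (x_2, x_3) = (37, 36) (two consecutive terms determine the rest), the sequence is eventually periodic: after a pre-period of length 1 it cycles with period 12.
The value 38 first appears (with j ≥ 3) at x_{12}.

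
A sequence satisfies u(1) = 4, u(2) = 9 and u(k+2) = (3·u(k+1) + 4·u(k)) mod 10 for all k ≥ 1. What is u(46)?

Computing terms: u(1) = 4,  u(2) = 9,  u(3) = 3,  u(4) = 5,  u(5) = 7,  u(6) = 1,  u(7) = 1,  u(8) = 7,  u(9) = 5,  u(10) = 3,  u(11) = 9,  u(12) = 9,  u(13) = 3.
Since (u(12), u(13)) = (u(2), u(3)) = (9, 3) (two consecutive terms determine the rest), the sequence is eventually periodic: after a pre-period of length 1 it cycles with period 10.
For k ≥ 2, u(k) depends only on (k - 2) mod 10. (46 - 2) mod 10 = 4, so u(46) = u(6) = 1.

1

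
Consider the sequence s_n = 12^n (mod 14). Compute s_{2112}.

Computing terms: s_1 = 12, s_2 = 4, s_3 = 6, s_4 = 2, s_5 = 10, s_6 = 8, s_7 = 12.
The sequence repeats with period 6.
So s_{2112} = s_{1 + ((2112-1) mod 6)} = s_6 = 8.

8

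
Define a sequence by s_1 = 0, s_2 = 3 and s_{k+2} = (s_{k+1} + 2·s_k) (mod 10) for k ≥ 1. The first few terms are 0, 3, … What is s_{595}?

Computing terms: s_1 = 0; s_2 = 3; s_3 = 3; s_4 = 9; s_5 = 5; s_6 = 3; s_7 = 3.
Since (s_6, s_7) = (s_2, s_3) = (3, 3) (two consecutive terms determine the rest), the sequence is eventually periodic: after a pre-period of length 1 it cycles with period 4.
For k ≥ 2, s_k depends only on (k - 2) mod 4. (595 - 2) mod 4 = 1, so s_{595} = s_3 = 3.

3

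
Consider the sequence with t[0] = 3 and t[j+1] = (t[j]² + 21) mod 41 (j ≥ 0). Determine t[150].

21

Listing terms: t[0] = 3,  t[1] = 30,  t[2] = 19,  t[3] = 13,  t[4] = 26,  t[5] = 0,  t[6] = 21,  t[7] = 11,  t[8] = 19.
Since t[8] = t[2] = 19, the sequence is eventually periodic: after a pre-period of length 2 it cycles with period 6.
For j ≥ 2, t[j] depends only on (j - 2) mod 6. (150 - 2) mod 6 = 4, so t[150] = t[6] = 21.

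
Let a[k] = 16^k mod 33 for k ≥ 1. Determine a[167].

25

Computing terms: a[1] = 16; a[2] = 25; a[3] = 4; a[4] = 31; a[5] = 1; a[6] = 16.
The sequence repeats with period 5.
So a[167] = a[1 + ((167-1) mod 5)] = a[2] = 25.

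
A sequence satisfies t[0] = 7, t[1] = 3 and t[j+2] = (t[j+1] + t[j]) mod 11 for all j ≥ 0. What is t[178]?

t[0] = 7,  t[1] = 3,  t[2] = 10,  t[3] = 2,  t[4] = 1,  t[5] = 3,  t[6] = 4,  t[7] = 7,  t[8] = 0,  t[9] = 7,  t[10] = 7,  t[11] = 3.
The sequence repeats with period 10.
So t[178] = t[0 + ((178-0) mod 10)] = t[8] = 0.

0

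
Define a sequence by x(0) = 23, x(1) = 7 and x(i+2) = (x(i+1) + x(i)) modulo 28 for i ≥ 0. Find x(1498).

Computing terms: x(0) = 23; x(1) = 7; x(2) = 2; x(3) = 9; x(4) = 11; x(5) = 20; x(6) = 3; x(7) = 23; x(8) = 26; x(9) = 21; x(10) = 19; x(11) = 12; x(12) = 3; x(13) = 15; x(14) = 18; x(15) = 5; x(16) = 23; x(17) = 0; x(18) = 23; x(19) = 23; x(20) = 18; x(21) = 13; x(22) = 3; x(23) = 16; x(24) = 19; x(25) = 7; x(26) = 26; x(27) = 5; x(28) = 3; x(29) = 8; x(30) = 11; x(31) = 19; x(32) = 2; x(33) = 21; x(34) = 23; x(35) = 16; x(36) = 11; x(37) = 27; x(38) = 10; x(39) = 9; x(40) = 19; x(41) = 0; x(42) = 19; x(43) = 19; x(44) = 10; x(45) = 1; x(46) = 11; x(47) = 12; x(48) = 23; x(49) = 7.
The sequence repeats with period 48.
So x(1498) = x(0 + ((1498-0) mod 48)) = x(10) = 19.

19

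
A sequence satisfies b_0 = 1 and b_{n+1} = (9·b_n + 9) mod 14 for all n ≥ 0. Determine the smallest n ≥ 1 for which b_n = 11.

4

Computing terms: b_0 = 1, b_1 = 4, b_2 = 3, b_3 = 8, b_4 = 11, b_5 = 10, b_6 = 1.
The sequence repeats with period 6.
The value 11 first appears (with n ≥ 1) at b_4.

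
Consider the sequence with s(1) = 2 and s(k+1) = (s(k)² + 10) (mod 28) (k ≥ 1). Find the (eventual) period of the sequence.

Listing terms: s(1) = 2,  s(2) = 14,  s(3) = 10,  s(4) = 26,  s(5) = 14.
Since s(5) = s(2) = 14, the sequence is eventually periodic: after a pre-period of length 1 it cycles with period 3.

3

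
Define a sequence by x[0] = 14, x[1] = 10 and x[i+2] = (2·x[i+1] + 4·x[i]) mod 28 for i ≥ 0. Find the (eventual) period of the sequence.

Computing terms: x[0] = 14, x[1] = 10, x[2] = 20, x[3] = 24, x[4] = 16, x[5] = 16, x[6] = 12, x[7] = 4, x[8] = 0, x[9] = 16, x[10] = 4, x[11] = 16, x[12] = 20, x[13] = 20, x[14] = 8, x[15] = 12, x[16] = 0, x[17] = 20, x[18] = 12, x[19] = 20, x[20] = 4, x[21] = 4, x[22] = 24, x[23] = 8, x[24] = 0, x[25] = 4, x[26] = 8, x[27] = 4, x[28] = 12, x[29] = 12, x[30] = 16, x[31] = 24, x[32] = 0, x[33] = 12, x[34] = 24, x[35] = 12, x[36] = 8, x[37] = 8, x[38] = 20, x[39] = 16, x[40] = 0, x[41] = 8, x[42] = 16, x[43] = 8, x[44] = 24, x[45] = 24, x[46] = 4, x[47] = 20, x[48] = 0, x[49] = 24, x[50] = 20, x[51] = 24.
Since (x[50], x[51]) = (x[2], x[3]) = (20, 24) (two consecutive terms determine the rest), the sequence is eventually periodic: after a pre-period of length 2 it cycles with period 48.

48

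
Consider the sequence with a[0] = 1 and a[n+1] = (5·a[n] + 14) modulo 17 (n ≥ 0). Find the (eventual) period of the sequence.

16

We have a[0] = 1, a[1] = 2, a[2] = 7, a[3] = 15, a[4] = 4, a[5] = 0, a[6] = 14, a[7] = 16, a[8] = 9, a[9] = 8, a[10] = 3, a[11] = 12, a[12] = 6, a[13] = 10, a[14] = 13, a[15] = 11, a[16] = 1.
The sequence repeats with period 16.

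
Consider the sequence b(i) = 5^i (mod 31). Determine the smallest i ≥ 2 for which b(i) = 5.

4

b(1) = 5,  b(2) = 25,  b(3) = 1,  b(4) = 5.
The sequence repeats with period 3.
The value 5 next appears (with i ≥ 2) at b(4).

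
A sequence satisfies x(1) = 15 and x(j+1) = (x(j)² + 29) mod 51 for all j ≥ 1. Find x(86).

14

Listing terms: x(1) = 15, x(2) = 50, x(3) = 30, x(4) = 11, x(5) = 48, x(6) = 38, x(7) = 45, x(8) = 14, x(9) = 21, x(10) = 11.
Since x(10) = x(4) = 11, the sequence is eventually periodic: after a pre-period of length 3 it cycles with period 6.
For j ≥ 4, x(j) depends only on (j - 4) mod 6. (86 - 4) mod 6 = 4, so x(86) = x(8) = 14.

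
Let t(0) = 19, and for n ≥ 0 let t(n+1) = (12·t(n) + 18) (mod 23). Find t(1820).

Listing terms: t(0) = 19,  t(1) = 16,  t(2) = 3,  t(3) = 8,  t(4) = 22,  t(5) = 6,  t(6) = 21,  t(7) = 17,  t(8) = 15,  t(9) = 14,  t(10) = 2,  t(11) = 19.
The sequence repeats with period 11.
(1820 - 0) mod 11 = 5, so t(1820) = t(5) = 6.

6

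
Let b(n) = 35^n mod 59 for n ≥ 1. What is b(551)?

Computing terms: b(1) = 35, b(2) = 45, b(3) = 41, b(4) = 19, b(5) = 16, b(6) = 29, b(7) = 12, b(8) = 7, b(9) = 9, b(10) = 20, b(11) = 51, b(12) = 15, b(13) = 53, b(14) = 26, b(15) = 25, b(16) = 49, b(17) = 4, b(18) = 22, b(19) = 3, b(20) = 46, b(21) = 17, b(22) = 5, b(23) = 57, b(24) = 48, b(25) = 28, b(26) = 36, b(27) = 21, b(28) = 27, b(29) = 1, b(30) = 35.
Since b(30) = b(1) = 35, the sequence is periodic with period 29.
(551 - 1) mod 29 = 28, so b(551) = b(29) = 1.

1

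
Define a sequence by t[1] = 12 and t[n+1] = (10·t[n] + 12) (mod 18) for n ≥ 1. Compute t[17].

Computing terms: t[1] = 12, t[2] = 6, t[3] = 0, t[4] = 12.
Since t[4] = t[1] = 12, the sequence is periodic with period 3.
So t[17] = t[1 + ((17-1) mod 3)] = t[2] = 6.

6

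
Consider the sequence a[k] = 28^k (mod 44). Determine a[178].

4

Computing terms: a[1] = 28; a[2] = 36; a[3] = 40; a[4] = 20; a[5] = 32; a[6] = 16; a[7] = 8; a[8] = 4; a[9] = 24; a[10] = 12; a[11] = 28.
The sequence repeats with period 10.
(178 - 1) mod 10 = 7, so a[178] = a[8] = 4.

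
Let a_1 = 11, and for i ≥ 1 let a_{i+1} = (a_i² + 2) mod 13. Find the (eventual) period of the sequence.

We have a_1 = 11, a_2 = 6, a_3 = 12, a_4 = 3, a_5 = 11.
The sequence repeats with period 4.

4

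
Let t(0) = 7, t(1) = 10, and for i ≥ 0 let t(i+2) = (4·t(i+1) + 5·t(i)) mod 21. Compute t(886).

11

t(0) = 7, t(1) = 10, t(2) = 12, t(3) = 14, t(4) = 11, t(5) = 9, t(6) = 7, t(7) = 10.
The sequence repeats with period 6.
So t(886) = t(0 + ((886-0) mod 6)) = t(4) = 11.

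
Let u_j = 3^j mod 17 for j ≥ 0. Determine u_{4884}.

Computing terms: u_0 = 1; u_1 = 3; u_2 = 9; u_3 = 10; u_4 = 13; u_5 = 5; u_6 = 15; u_7 = 11; u_8 = 16; u_9 = 14; u_{10} = 8; u_{11} = 7; u_{12} = 4; u_{13} = 12; u_{14} = 2; u_{15} = 6; u_{16} = 1.
Since u_{16} = u_0 = 1, the sequence is periodic with period 16.
So u_{4884} = u_{0 + ((4884-0) mod 16)} = u_4 = 13.

13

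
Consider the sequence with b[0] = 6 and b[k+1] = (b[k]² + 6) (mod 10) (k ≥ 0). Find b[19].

We have b[0] = 6, b[1] = 2, b[2] = 0, b[3] = 6.
Since b[3] = b[0] = 6, the sequence is periodic with period 3.
(19 - 0) mod 3 = 1, so b[19] = b[1] = 2.

2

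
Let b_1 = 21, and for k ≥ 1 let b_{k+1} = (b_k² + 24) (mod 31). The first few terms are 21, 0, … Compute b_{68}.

We have b_1 = 21,  b_2 = 0,  b_3 = 24,  b_4 = 11,  b_5 = 21.
Since b_5 = b_1 = 21, the sequence is periodic with period 4.
So b_{68} = b_{1 + ((68-1) mod 4)} = b_4 = 11.

11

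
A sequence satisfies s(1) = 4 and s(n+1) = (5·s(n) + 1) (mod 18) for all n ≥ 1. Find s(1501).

s(1) = 4,  s(2) = 3,  s(3) = 16,  s(4) = 9,  s(5) = 10,  s(6) = 15,  s(7) = 4.
Since s(7) = s(1) = 4, the sequence is periodic with period 6.
(1501 - 1) mod 6 = 0, so s(1501) = s(1) = 4.

4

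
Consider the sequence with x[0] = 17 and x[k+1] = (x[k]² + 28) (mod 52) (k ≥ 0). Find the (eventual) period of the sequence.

We have x[0] = 17, x[1] = 5, x[2] = 1, x[3] = 29, x[4] = 37, x[5] = 45, x[6] = 25, x[7] = 29.
Since x[7] = x[3] = 29, the sequence is eventually periodic: after a pre-period of length 3 it cycles with period 4.

4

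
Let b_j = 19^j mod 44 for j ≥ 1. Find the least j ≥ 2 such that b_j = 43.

5

Computing terms: b_1 = 19, b_2 = 9, b_3 = 39, b_4 = 37, b_5 = 43, b_6 = 25, b_7 = 35, b_8 = 5, b_9 = 7, b_{10} = 1, b_{11} = 19.
The sequence repeats with period 10.
The value 43 first appears (with j ≥ 2) at b_5.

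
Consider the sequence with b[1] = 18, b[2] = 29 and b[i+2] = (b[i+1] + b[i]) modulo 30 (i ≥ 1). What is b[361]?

b[1] = 18, b[2] = 29, b[3] = 17, b[4] = 16, b[5] = 3, b[6] = 19, b[7] = 22, b[8] = 11, b[9] = 3, b[10] = 14, b[11] = 17, b[12] = 1, b[13] = 18, b[14] = 19, b[15] = 7, b[16] = 26, b[17] = 3, b[18] = 29, b[19] = 2, b[20] = 1, b[21] = 3, b[22] = 4, b[23] = 7, b[24] = 11, b[25] = 18, b[26] = 29.
Since (b[25], b[26]) = (b[1], b[2]) = (18, 29) (two consecutive terms determine the rest), the sequence is periodic with period 24.
So b[361] = b[1 + ((361-1) mod 24)] = b[1] = 18.

18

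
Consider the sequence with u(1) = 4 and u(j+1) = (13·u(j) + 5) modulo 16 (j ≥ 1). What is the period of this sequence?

Listing terms: u(1) = 4, u(2) = 9, u(3) = 10, u(4) = 7, u(5) = 0, u(6) = 5, u(7) = 6, u(8) = 3, u(9) = 12, u(10) = 1, u(11) = 2, u(12) = 15, u(13) = 8, u(14) = 13, u(15) = 14, u(16) = 11, u(17) = 4.
The sequence repeats with period 16.

16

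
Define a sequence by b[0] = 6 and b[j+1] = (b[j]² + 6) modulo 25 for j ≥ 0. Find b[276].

6

We have b[0] = 6, b[1] = 17, b[2] = 20, b[3] = 6.
Since b[3] = b[0] = 6, the sequence is periodic with period 3.
(276 - 0) mod 3 = 0, so b[276] = b[0] = 6.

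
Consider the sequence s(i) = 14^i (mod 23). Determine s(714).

Listing terms: s(1) = 14; s(2) = 12; s(3) = 7; s(4) = 6; s(5) = 15; s(6) = 3; s(7) = 19; s(8) = 13; s(9) = 21; s(10) = 18; s(11) = 22; s(12) = 9; s(13) = 11; s(14) = 16; s(15) = 17; s(16) = 8; s(17) = 20; s(18) = 4; s(19) = 10; s(20) = 2; s(21) = 5; s(22) = 1; s(23) = 14.
Since s(23) = s(1) = 14, the sequence is periodic with period 22.
(714 - 1) mod 22 = 9, so s(714) = s(10) = 18.

18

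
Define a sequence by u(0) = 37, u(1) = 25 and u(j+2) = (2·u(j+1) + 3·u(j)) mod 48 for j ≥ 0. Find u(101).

u(0) = 37, u(1) = 25, u(2) = 17, u(3) = 13, u(4) = 29, u(5) = 1, u(6) = 41, u(7) = 37, u(8) = 5, u(9) = 25, u(10) = 17.
Since (u(9), u(10)) = (u(1), u(2)) = (25, 17) (two consecutive terms determine the rest), the sequence is eventually periodic: after a pre-period of length 1 it cycles with period 8.
For j ≥ 1, u(j) depends only on (j - 1) mod 8. (101 - 1) mod 8 = 4, so u(101) = u(5) = 1.

1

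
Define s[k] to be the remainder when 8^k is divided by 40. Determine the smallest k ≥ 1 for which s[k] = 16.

4

s[0] = 1, s[1] = 8, s[2] = 24, s[3] = 32, s[4] = 16, s[5] = 8.
Since s[5] = s[1] = 8, the sequence is eventually periodic: after a pre-period of length 1 it cycles with period 4.
The value 16 first appears (with k ≥ 1) at s[4].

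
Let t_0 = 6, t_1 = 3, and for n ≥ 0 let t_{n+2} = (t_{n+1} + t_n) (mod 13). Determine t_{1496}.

4

Listing terms: t_0 = 6; t_1 = 3; t_2 = 9; t_3 = 12; t_4 = 8; t_5 = 7; t_6 = 2; t_7 = 9; t_8 = 11; t_9 = 7; t_{10} = 5; t_{11} = 12; t_{12} = 4; t_{13} = 3; t_{14} = 7; t_{15} = 10; t_{16} = 4; t_{17} = 1; t_{18} = 5; t_{19} = 6; t_{20} = 11; t_{21} = 4; t_{22} = 2; t_{23} = 6; t_{24} = 8; t_{25} = 1; t_{26} = 9; t_{27} = 10; t_{28} = 6; t_{29} = 3.
The sequence repeats with period 28.
(1496 - 0) mod 28 = 12, so t_{1496} = t_{12} = 4.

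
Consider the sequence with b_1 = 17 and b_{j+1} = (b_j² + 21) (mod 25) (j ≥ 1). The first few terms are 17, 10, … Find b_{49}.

Listing terms: b_1 = 17, b_2 = 10, b_3 = 21, b_4 = 12, b_5 = 15, b_6 = 21.
Since b_6 = b_3 = 21, the sequence is eventually periodic: after a pre-period of length 2 it cycles with period 3.
For j ≥ 3, b_j depends only on (j - 3) mod 3. (49 - 3) mod 3 = 1, so b_{49} = b_4 = 12.

12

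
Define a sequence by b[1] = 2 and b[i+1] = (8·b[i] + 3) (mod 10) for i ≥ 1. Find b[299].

Computing terms: b[1] = 2; b[2] = 9; b[3] = 5; b[4] = 3; b[5] = 7; b[6] = 9.
Since b[6] = b[2] = 9, the sequence is eventually periodic: after a pre-period of length 1 it cycles with period 4.
For i ≥ 2, b[i] depends only on (i - 2) mod 4. (299 - 2) mod 4 = 1, so b[299] = b[3] = 5.

5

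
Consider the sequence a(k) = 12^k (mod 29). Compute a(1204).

Computing terms: a(0) = 1, a(1) = 12, a(2) = 28, a(3) = 17, a(4) = 1.
Since a(4) = a(0) = 1, the sequence is periodic with period 4.
(1204 - 0) mod 4 = 0, so a(1204) = a(0) = 1.

1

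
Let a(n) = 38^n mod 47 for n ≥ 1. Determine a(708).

36

We have a(1) = 38; a(2) = 34; a(3) = 23; a(4) = 28; a(5) = 30; a(6) = 12; a(7) = 33; a(8) = 32; a(9) = 41; a(10) = 7; a(11) = 31; a(12) = 3; a(13) = 20; a(14) = 8; a(15) = 22; a(16) = 37; a(17) = 43; a(18) = 36; a(19) = 5; a(20) = 2; a(21) = 29; a(22) = 21; a(23) = 46; a(24) = 9; a(25) = 13; a(26) = 24; a(27) = 19; a(28) = 17; a(29) = 35; a(30) = 14; a(31) = 15; a(32) = 6; a(33) = 40; a(34) = 16; a(35) = 44; a(36) = 27; a(37) = 39; a(38) = 25; a(39) = 10; a(40) = 4; a(41) = 11; a(42) = 42; a(43) = 45; a(44) = 18; a(45) = 26; a(46) = 1; a(47) = 38.
Since a(47) = a(1) = 38, the sequence is periodic with period 46.
So a(708) = a(1 + ((708-1) mod 46)) = a(18) = 36.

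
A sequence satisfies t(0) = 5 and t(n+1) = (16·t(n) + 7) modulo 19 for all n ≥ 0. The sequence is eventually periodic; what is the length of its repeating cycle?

9

t(0) = 5, t(1) = 11, t(2) = 12, t(3) = 9, t(4) = 18, t(5) = 10, t(6) = 15, t(7) = 0, t(8) = 7, t(9) = 5.
Since t(9) = t(0) = 5, the sequence is periodic with period 9.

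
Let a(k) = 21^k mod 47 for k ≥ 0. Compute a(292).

We have a(0) = 1, a(1) = 21, a(2) = 18, a(3) = 2, a(4) = 42, a(5) = 36, a(6) = 4, a(7) = 37, a(8) = 25, a(9) = 8, a(10) = 27, a(11) = 3, a(12) = 16, a(13) = 7, a(14) = 6, a(15) = 32, a(16) = 14, a(17) = 12, a(18) = 17, a(19) = 28, a(20) = 24, a(21) = 34, a(22) = 9, a(23) = 1.
The sequence repeats with period 23.
(292 - 0) mod 23 = 16, so a(292) = a(16) = 14.

14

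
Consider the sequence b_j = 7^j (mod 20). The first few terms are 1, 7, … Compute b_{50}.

9

Computing terms: b_0 = 1; b_1 = 7; b_2 = 9; b_3 = 3; b_4 = 1.
Since b_4 = b_0 = 1, the sequence is periodic with period 4.
(50 - 0) mod 4 = 2, so b_{50} = b_2 = 9.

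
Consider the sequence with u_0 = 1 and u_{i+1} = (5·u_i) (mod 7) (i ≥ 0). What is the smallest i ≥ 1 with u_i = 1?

Listing terms: u_0 = 1, u_1 = 5, u_2 = 4, u_3 = 6, u_4 = 2, u_5 = 3, u_6 = 1.
Since u_6 = u_0 = 1, the sequence is periodic with period 6.
The value 1 next appears (with i ≥ 1) at u_6.

6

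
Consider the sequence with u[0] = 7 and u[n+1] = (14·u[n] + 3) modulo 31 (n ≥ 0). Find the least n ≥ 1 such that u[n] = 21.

Computing terms: u[0] = 7; u[1] = 8; u[2] = 22; u[3] = 1; u[4] = 17; u[5] = 24; u[6] = 29; u[7] = 6; u[8] = 25; u[9] = 12; u[10] = 16; u[11] = 10; u[12] = 19; u[13] = 21; u[14] = 18; u[15] = 7.
The sequence repeats with period 15.
The value 21 first appears (with n ≥ 1) at u[13].

13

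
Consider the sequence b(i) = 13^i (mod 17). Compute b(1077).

13

b(1) = 13,  b(2) = 16,  b(3) = 4,  b(4) = 1,  b(5) = 13.
Since b(5) = b(1) = 13, the sequence is periodic with period 4.
(1077 - 1) mod 4 = 0, so b(1077) = b(1) = 13.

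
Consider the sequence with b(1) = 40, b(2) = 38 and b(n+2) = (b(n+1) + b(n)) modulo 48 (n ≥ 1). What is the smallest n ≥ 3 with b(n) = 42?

b(1) = 40; b(2) = 38; b(3) = 30; b(4) = 20; b(5) = 2; b(6) = 22; b(7) = 24; b(8) = 46; b(9) = 22; b(10) = 20; b(11) = 42; b(12) = 14; b(13) = 8; b(14) = 22; b(15) = 30; b(16) = 4; b(17) = 34; b(18) = 38; b(19) = 24; b(20) = 14; b(21) = 38; b(22) = 4; b(23) = 42; b(24) = 46; b(25) = 40; b(26) = 38.
Since (b(25), b(26)) = (b(1), b(2)) = (40, 38) (two consecutive terms determine the rest), the sequence is periodic with period 24.
The value 42 first appears (with n ≥ 3) at b(11).

11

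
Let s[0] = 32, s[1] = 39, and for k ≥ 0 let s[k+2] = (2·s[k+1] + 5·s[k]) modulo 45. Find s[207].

s[0] = 32; s[1] = 39; s[2] = 13; s[3] = 41; s[4] = 12; s[5] = 4; s[6] = 23; s[7] = 21; s[8] = 22; s[9] = 14; s[10] = 3; s[11] = 31; s[12] = 32; s[13] = 39.
Since (s[12], s[13]) = (s[0], s[1]) = (32, 39) (two consecutive terms determine the rest), the sequence is periodic with period 12.
So s[207] = s[0 + ((207-0) mod 12)] = s[3] = 41.

41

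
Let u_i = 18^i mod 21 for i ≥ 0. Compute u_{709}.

18

u_0 = 1,  u_1 = 18,  u_2 = 9,  u_3 = 15,  u_4 = 18.
Since u_4 = u_1 = 18, the sequence is eventually periodic: after a pre-period of length 1 it cycles with period 3.
For i ≥ 1, u_i depends only on (i - 1) mod 3. (709 - 1) mod 3 = 0, so u_{709} = u_1 = 18.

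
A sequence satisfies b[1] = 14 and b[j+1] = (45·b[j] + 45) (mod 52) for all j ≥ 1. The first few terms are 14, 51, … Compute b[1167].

0

b[1] = 14, b[2] = 51, b[3] = 0, b[4] = 45, b[5] = 42, b[6] = 11, b[7] = 20, b[8] = 9, b[9] = 34, b[10] = 15, b[11] = 44, b[12] = 49, b[13] = 14.
Since b[13] = b[1] = 14, the sequence is periodic with period 12.
(1167 - 1) mod 12 = 2, so b[1167] = b[3] = 0.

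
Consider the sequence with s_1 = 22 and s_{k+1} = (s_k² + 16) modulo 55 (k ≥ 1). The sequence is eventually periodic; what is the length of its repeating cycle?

s_1 = 22; s_2 = 5; s_3 = 41; s_4 = 47; s_5 = 25; s_6 = 36; s_7 = 47.
Since s_7 = s_4 = 47, the sequence is eventually periodic: after a pre-period of length 3 it cycles with period 3.

3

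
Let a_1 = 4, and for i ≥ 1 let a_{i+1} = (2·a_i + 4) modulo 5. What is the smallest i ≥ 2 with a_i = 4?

Computing terms: a_1 = 4, a_2 = 2, a_3 = 3, a_4 = 0, a_5 = 4.
The sequence repeats with period 4.
The value 4 next appears (with i ≥ 2) at a_5.

5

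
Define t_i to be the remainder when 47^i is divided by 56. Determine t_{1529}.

31

Listing terms: t_1 = 47,  t_2 = 25,  t_3 = 55,  t_4 = 9,  t_5 = 31,  t_6 = 1,  t_7 = 47.
The sequence repeats with period 6.
So t_{1529} = t_{1 + ((1529-1) mod 6)} = t_5 = 31.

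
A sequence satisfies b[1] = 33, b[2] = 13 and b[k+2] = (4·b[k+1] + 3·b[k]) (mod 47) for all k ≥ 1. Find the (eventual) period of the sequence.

b[1] = 33; b[2] = 13; b[3] = 10; b[4] = 32; b[5] = 17; b[6] = 23; b[7] = 2; b[8] = 30; b[9] = 32; b[10] = 30; b[11] = 28; b[12] = 14; b[13] = 46; b[14] = 38; b[15] = 8; b[16] = 5; b[17] = 44; b[18] = 3; b[19] = 3; b[20] = 21; b[21] = 46; b[22] = 12; b[23] = 45; b[24] = 28; b[25] = 12; b[26] = 38; b[27] = 0; b[28] = 20; b[29] = 33; b[30] = 4; b[31] = 21; b[32] = 2; b[33] = 24; b[34] = 8; b[35] = 10; b[36] = 17; b[37] = 4; b[38] = 20; b[39] = 45; b[40] = 5; b[41] = 14; b[42] = 24; b[43] = 44; b[44] = 13; b[45] = 43; b[46] = 23; b[47] = 33; b[48] = 13.
The sequence repeats with period 46.

46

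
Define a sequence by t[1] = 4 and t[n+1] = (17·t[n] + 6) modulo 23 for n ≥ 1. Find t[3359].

We have t[1] = 4; t[2] = 5; t[3] = 22; t[4] = 12; t[5] = 3; t[6] = 11; t[7] = 9; t[8] = 21; t[9] = 18; t[10] = 13; t[11] = 20; t[12] = 1; t[13] = 0; t[14] = 6; t[15] = 16; t[16] = 2; t[17] = 17; t[18] = 19; t[19] = 7; t[20] = 10; t[21] = 15; t[22] = 8; t[23] = 4.
The sequence repeats with period 22.
So t[3359] = t[1 + ((3359-1) mod 22)] = t[15] = 16.

16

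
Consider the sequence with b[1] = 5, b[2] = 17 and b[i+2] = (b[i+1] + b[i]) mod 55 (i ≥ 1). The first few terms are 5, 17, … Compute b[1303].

b[1] = 5; b[2] = 17; b[3] = 22; b[4] = 39; b[5] = 6; b[6] = 45; b[7] = 51; b[8] = 41; b[9] = 37; b[10] = 23; b[11] = 5; b[12] = 28; b[13] = 33; b[14] = 6; b[15] = 39; b[16] = 45; b[17] = 29; b[18] = 19; b[19] = 48; b[20] = 12; b[21] = 5; b[22] = 17.
The sequence repeats with period 20.
(1303 - 1) mod 20 = 2, so b[1303] = b[3] = 22.

22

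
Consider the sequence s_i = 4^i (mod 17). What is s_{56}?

We have s_1 = 4,  s_2 = 16,  s_3 = 13,  s_4 = 1,  s_5 = 4.
The sequence repeats with period 4.
So s_{56} = s_{1 + ((56-1) mod 4)} = s_4 = 1.

1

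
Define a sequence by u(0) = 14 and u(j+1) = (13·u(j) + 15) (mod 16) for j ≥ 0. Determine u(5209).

Computing terms: u(0) = 14,  u(1) = 5,  u(2) = 0,  u(3) = 15,  u(4) = 2,  u(5) = 9,  u(6) = 4,  u(7) = 3,  u(8) = 6,  u(9) = 13,  u(10) = 8,  u(11) = 7,  u(12) = 10,  u(13) = 1,  u(14) = 12,  u(15) = 11,  u(16) = 14.
The sequence repeats with period 16.
So u(5209) = u(0 + ((5209-0) mod 16)) = u(9) = 13.

13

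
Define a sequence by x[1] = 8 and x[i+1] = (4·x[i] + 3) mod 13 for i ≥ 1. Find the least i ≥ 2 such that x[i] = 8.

We have x[1] = 8, x[2] = 9, x[3] = 0, x[4] = 3, x[5] = 2, x[6] = 11, x[7] = 8.
Since x[7] = x[1] = 8, the sequence is periodic with period 6.
The value 8 next appears (with i ≥ 2) at x[7].

7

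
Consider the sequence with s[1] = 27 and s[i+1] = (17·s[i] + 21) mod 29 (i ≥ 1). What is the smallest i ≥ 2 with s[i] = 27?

Computing terms: s[1] = 27,  s[2] = 16,  s[3] = 3,  s[4] = 14,  s[5] = 27.
The sequence repeats with period 4.
The value 27 next appears (with i ≥ 2) at s[5].

5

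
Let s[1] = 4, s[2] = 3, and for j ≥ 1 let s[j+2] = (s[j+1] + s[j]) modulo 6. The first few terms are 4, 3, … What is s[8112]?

We have s[1] = 4; s[2] = 3; s[3] = 1; s[4] = 4; s[5] = 5; s[6] = 3; s[7] = 2; s[8] = 5; s[9] = 1; s[10] = 0; s[11] = 1; s[12] = 1; s[13] = 2; s[14] = 3; s[15] = 5; s[16] = 2; s[17] = 1; s[18] = 3; s[19] = 4; s[20] = 1; s[21] = 5; s[22] = 0; s[23] = 5; s[24] = 5; s[25] = 4; s[26] = 3.
Since (s[25], s[26]) = (s[1], s[2]) = (4, 3) (two consecutive terms determine the rest), the sequence is periodic with period 24.
(8112 - 1) mod 24 = 23, so s[8112] = s[24] = 5.

5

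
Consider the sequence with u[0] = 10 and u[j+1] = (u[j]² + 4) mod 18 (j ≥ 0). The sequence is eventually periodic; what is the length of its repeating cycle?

3

We have u[0] = 10,  u[1] = 14,  u[2] = 2,  u[3] = 8,  u[4] = 14.
Since u[4] = u[1] = 14, the sequence is eventually periodic: after a pre-period of length 1 it cycles with period 3.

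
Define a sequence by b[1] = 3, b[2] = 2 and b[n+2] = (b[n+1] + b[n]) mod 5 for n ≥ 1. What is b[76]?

1

We have b[1] = 3; b[2] = 2; b[3] = 0; b[4] = 2; b[5] = 2; b[6] = 4; b[7] = 1; b[8] = 0; b[9] = 1; b[10] = 1; b[11] = 2; b[12] = 3; b[13] = 0; b[14] = 3; b[15] = 3; b[16] = 1; b[17] = 4; b[18] = 0; b[19] = 4; b[20] = 4; b[21] = 3; b[22] = 2.
The sequence repeats with period 20.
(76 - 1) mod 20 = 15, so b[76] = b[16] = 1.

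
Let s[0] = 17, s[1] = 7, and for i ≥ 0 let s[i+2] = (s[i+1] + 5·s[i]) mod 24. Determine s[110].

Listing terms: s[0] = 17; s[1] = 7; s[2] = 20; s[3] = 7; s[4] = 11; s[5] = 22; s[6] = 5; s[7] = 19; s[8] = 20; s[9] = 19; s[10] = 23; s[11] = 22; s[12] = 17; s[13] = 7.
Since (s[12], s[13]) = (s[0], s[1]) = (17, 7) (two consecutive terms determine the rest), the sequence is periodic with period 12.
So s[110] = s[0 + ((110-0) mod 12)] = s[2] = 20.

20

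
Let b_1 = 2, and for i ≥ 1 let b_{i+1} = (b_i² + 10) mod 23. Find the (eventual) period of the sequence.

Listing terms: b_1 = 2,  b_2 = 14,  b_3 = 22,  b_4 = 11,  b_5 = 16,  b_6 = 13,  b_7 = 18,  b_8 = 12,  b_9 = 16.
Since b_9 = b_5 = 16, the sequence is eventually periodic: after a pre-period of length 4 it cycles with period 4.

4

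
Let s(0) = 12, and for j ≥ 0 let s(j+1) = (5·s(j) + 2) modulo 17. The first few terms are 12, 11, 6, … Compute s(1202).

Listing terms: s(0) = 12,  s(1) = 11,  s(2) = 6,  s(3) = 15,  s(4) = 9,  s(5) = 13,  s(6) = 16,  s(7) = 14,  s(8) = 4,  s(9) = 5,  s(10) = 10,  s(11) = 1,  s(12) = 7,  s(13) = 3,  s(14) = 0,  s(15) = 2,  s(16) = 12.
The sequence repeats with period 16.
So s(1202) = s(0 + ((1202-0) mod 16)) = s(2) = 6.

6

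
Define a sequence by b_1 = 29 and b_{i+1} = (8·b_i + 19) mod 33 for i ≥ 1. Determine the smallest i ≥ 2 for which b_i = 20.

2

We have b_1 = 29, b_2 = 20, b_3 = 14, b_4 = 32, b_5 = 11, b_6 = 8, b_7 = 17, b_8 = 23, b_9 = 5, b_{10} = 26, b_{11} = 29.
Since b_{11} = b_1 = 29, the sequence is periodic with period 10.
The value 20 first appears (with i ≥ 2) at b_2.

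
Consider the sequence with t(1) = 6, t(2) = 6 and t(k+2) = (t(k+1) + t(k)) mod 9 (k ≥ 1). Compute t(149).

Listing terms: t(1) = 6,  t(2) = 6,  t(3) = 3,  t(4) = 0,  t(5) = 3,  t(6) = 3,  t(7) = 6,  t(8) = 0,  t(9) = 6,  t(10) = 6.
The sequence repeats with period 8.
So t(149) = t(1 + ((149-1) mod 8)) = t(5) = 3.

3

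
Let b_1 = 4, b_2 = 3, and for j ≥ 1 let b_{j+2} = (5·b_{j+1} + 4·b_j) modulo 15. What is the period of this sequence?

b_1 = 4; b_2 = 3; b_3 = 1; b_4 = 2; b_5 = 14; b_6 = 3; b_7 = 11; b_8 = 7; b_9 = 4; b_{10} = 3.
Since (b_9, b_{10}) = (b_1, b_2) = (4, 3) (two consecutive terms determine the rest), the sequence is periodic with period 8.

8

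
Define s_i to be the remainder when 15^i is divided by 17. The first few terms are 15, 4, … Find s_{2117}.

We have s_1 = 15, s_2 = 4, s_3 = 9, s_4 = 16, s_5 = 2, s_6 = 13, s_7 = 8, s_8 = 1, s_9 = 15.
The sequence repeats with period 8.
(2117 - 1) mod 8 = 4, so s_{2117} = s_5 = 2.

2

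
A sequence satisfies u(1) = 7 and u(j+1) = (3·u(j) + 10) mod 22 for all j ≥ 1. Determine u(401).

Computing terms: u(1) = 7,  u(2) = 9,  u(3) = 15,  u(4) = 11,  u(5) = 21,  u(6) = 7.
Since u(6) = u(1) = 7, the sequence is periodic with period 5.
So u(401) = u(1 + ((401-1) mod 5)) = u(1) = 7.

7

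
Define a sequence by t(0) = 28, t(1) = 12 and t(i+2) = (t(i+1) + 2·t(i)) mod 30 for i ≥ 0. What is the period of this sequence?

Listing terms: t(0) = 28, t(1) = 12, t(2) = 8, t(3) = 2, t(4) = 18, t(5) = 22, t(6) = 28, t(7) = 12.
The sequence repeats with period 6.

6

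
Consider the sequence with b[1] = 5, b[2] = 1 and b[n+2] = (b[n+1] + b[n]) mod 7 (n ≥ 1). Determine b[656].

3

We have b[1] = 5; b[2] = 1; b[3] = 6; b[4] = 0; b[5] = 6; b[6] = 6; b[7] = 5; b[8] = 4; b[9] = 2; b[10] = 6; b[11] = 1; b[12] = 0; b[13] = 1; b[14] = 1; b[15] = 2; b[16] = 3; b[17] = 5; b[18] = 1.
Since (b[17], b[18]) = (b[1], b[2]) = (5, 1) (two consecutive terms determine the rest), the sequence is periodic with period 16.
So b[656] = b[1 + ((656-1) mod 16)] = b[16] = 3.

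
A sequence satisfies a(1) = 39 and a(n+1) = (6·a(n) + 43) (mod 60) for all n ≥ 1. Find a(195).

We have a(1) = 39,  a(2) = 37,  a(3) = 25,  a(4) = 13,  a(5) = 1,  a(6) = 49,  a(7) = 37.
Since a(7) = a(2) = 37, the sequence is eventually periodic: after a pre-period of length 1 it cycles with period 5.
For n ≥ 2, a(n) depends only on (n - 2) mod 5. (195 - 2) mod 5 = 3, so a(195) = a(5) = 1.

1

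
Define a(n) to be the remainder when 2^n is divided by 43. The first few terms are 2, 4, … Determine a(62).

21

Computing terms: a(1) = 2,  a(2) = 4,  a(3) = 8,  a(4) = 16,  a(5) = 32,  a(6) = 21,  a(7) = 42,  a(8) = 41,  a(9) = 39,  a(10) = 35,  a(11) = 27,  a(12) = 11,  a(13) = 22,  a(14) = 1,  a(15) = 2.
Since a(15) = a(1) = 2, the sequence is periodic with period 14.
So a(62) = a(1 + ((62-1) mod 14)) = a(6) = 21.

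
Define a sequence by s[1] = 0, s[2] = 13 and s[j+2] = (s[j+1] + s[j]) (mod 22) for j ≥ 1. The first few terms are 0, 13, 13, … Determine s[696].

We have s[1] = 0, s[2] = 13, s[3] = 13, s[4] = 4, s[5] = 17, s[6] = 21, s[7] = 16, s[8] = 15, s[9] = 9, s[10] = 2, s[11] = 11, s[12] = 13, s[13] = 2, s[14] = 15, s[15] = 17, s[16] = 10, s[17] = 5, s[18] = 15, s[19] = 20, s[20] = 13, s[21] = 11, s[22] = 2, s[23] = 13, s[24] = 15, s[25] = 6, s[26] = 21, s[27] = 5, s[28] = 4, s[29] = 9, s[30] = 13, s[31] = 0, s[32] = 13.
Since (s[31], s[32]) = (s[1], s[2]) = (0, 13) (two consecutive terms determine the rest), the sequence is periodic with period 30.
(696 - 1) mod 30 = 5, so s[696] = s[6] = 21.

21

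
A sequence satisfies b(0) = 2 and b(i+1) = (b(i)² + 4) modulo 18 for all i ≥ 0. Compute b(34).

8

Computing terms: b(0) = 2, b(1) = 8, b(2) = 14, b(3) = 2.
Since b(3) = b(0) = 2, the sequence is periodic with period 3.
(34 - 0) mod 3 = 1, so b(34) = b(1) = 8.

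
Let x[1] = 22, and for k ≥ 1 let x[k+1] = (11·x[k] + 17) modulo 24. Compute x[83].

Listing terms: x[1] = 22; x[2] = 19; x[3] = 10; x[4] = 7; x[5] = 22.
Since x[5] = x[1] = 22, the sequence is periodic with period 4.
So x[83] = x[1 + ((83-1) mod 4)] = x[3] = 10.

10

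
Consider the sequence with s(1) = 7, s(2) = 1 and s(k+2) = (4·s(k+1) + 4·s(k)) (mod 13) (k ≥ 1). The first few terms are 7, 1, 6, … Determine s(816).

5

s(1) = 7,  s(2) = 1,  s(3) = 6,  s(4) = 2,  s(5) = 6,  s(6) = 6,  s(7) = 9,  s(8) = 8,  s(9) = 3,  s(10) = 5,  s(11) = 6,  s(12) = 5,  s(13) = 5,  s(14) = 1,  s(15) = 11,  s(16) = 9,  s(17) = 2,  s(18) = 5,  s(19) = 2,  s(20) = 2,  s(21) = 3,  s(22) = 7,  s(23) = 1.
The sequence repeats with period 21.
(816 - 1) mod 21 = 17, so s(816) = s(18) = 5.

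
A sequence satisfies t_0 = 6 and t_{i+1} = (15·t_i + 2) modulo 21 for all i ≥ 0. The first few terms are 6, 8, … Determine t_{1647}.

17

We have t_0 = 6; t_1 = 8; t_2 = 17; t_3 = 5; t_4 = 14; t_5 = 2; t_6 = 11; t_7 = 20; t_8 = 8.
Since t_8 = t_1 = 8, the sequence is eventually periodic: after a pre-period of length 1 it cycles with period 7.
For i ≥ 1, t_i depends only on (i - 1) mod 7. (1647 - 1) mod 7 = 1, so t_{1647} = t_2 = 17.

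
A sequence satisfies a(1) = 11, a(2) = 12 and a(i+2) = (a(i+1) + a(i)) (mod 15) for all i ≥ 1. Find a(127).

Listing terms: a(1) = 11,  a(2) = 12,  a(3) = 8,  a(4) = 5,  a(5) = 13,  a(6) = 3,  a(7) = 1,  a(8) = 4,  a(9) = 5,  a(10) = 9,  a(11) = 14,  a(12) = 8,  a(13) = 7,  a(14) = 0,  a(15) = 7,  a(16) = 7,  a(17) = 14,  a(18) = 6,  a(19) = 5,  a(20) = 11,  a(21) = 1,  a(22) = 12,  a(23) = 13,  a(24) = 10,  a(25) = 8,  a(26) = 3,  a(27) = 11,  a(28) = 14,  a(29) = 10,  a(30) = 9,  a(31) = 4,  a(32) = 13,  a(33) = 2,  a(34) = 0,  a(35) = 2,  a(36) = 2,  a(37) = 4,  a(38) = 6,  a(39) = 10,  a(40) = 1,  a(41) = 11,  a(42) = 12.
Since (a(41), a(42)) = (a(1), a(2)) = (11, 12) (two consecutive terms determine the rest), the sequence is periodic with period 40.
So a(127) = a(1 + ((127-1) mod 40)) = a(7) = 1.

1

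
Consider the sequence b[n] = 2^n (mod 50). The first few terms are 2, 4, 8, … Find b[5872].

46

b[1] = 2, b[2] = 4, b[3] = 8, b[4] = 16, b[5] = 32, b[6] = 14, b[7] = 28, b[8] = 6, b[9] = 12, b[10] = 24, b[11] = 48, b[12] = 46, b[13] = 42, b[14] = 34, b[15] = 18, b[16] = 36, b[17] = 22, b[18] = 44, b[19] = 38, b[20] = 26, b[21] = 2.
Since b[21] = b[1] = 2, the sequence is periodic with period 20.
So b[5872] = b[1 + ((5872-1) mod 20)] = b[12] = 46.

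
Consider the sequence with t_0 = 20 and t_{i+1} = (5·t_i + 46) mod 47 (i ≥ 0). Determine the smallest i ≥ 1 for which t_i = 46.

t_0 = 20; t_1 = 5; t_2 = 24; t_3 = 25; t_4 = 30; t_5 = 8; t_6 = 39; t_7 = 6; t_8 = 29; t_9 = 3; t_{10} = 14; t_{11} = 22; t_{12} = 15; t_{13} = 27; t_{14} = 40; t_{15} = 11; t_{16} = 7; t_{17} = 34; t_{18} = 28; t_{19} = 45; t_{20} = 36; t_{21} = 38; t_{22} = 1; t_{23} = 4; t_{24} = 19; t_{25} = 0; t_{26} = 46; t_{27} = 41; t_{28} = 16; t_{29} = 32; t_{30} = 18; t_{31} = 42; t_{32} = 21; t_{33} = 10; t_{34} = 2; t_{35} = 9; t_{36} = 44; t_{37} = 31; t_{38} = 13; t_{39} = 17; t_{40} = 37; t_{41} = 43; t_{42} = 26; t_{43} = 35; t_{44} = 33; t_{45} = 23; t_{46} = 20.
Since t_{46} = t_0 = 20, the sequence is periodic with period 46.
The value 46 first appears (with i ≥ 1) at t_{26}.

26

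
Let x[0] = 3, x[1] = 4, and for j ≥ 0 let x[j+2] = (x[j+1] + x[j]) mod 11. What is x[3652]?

7

Listing terms: x[0] = 3; x[1] = 4; x[2] = 7; x[3] = 0; x[4] = 7; x[5] = 7; x[6] = 3; x[7] = 10; x[8] = 2; x[9] = 1; x[10] = 3; x[11] = 4.
Since (x[10], x[11]) = (x[0], x[1]) = (3, 4) (two consecutive terms determine the rest), the sequence is periodic with period 10.
(3652 - 0) mod 10 = 2, so x[3652] = x[2] = 7.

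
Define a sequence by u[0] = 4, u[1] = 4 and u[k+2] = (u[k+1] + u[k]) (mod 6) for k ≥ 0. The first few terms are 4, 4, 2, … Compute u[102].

4

u[0] = 4, u[1] = 4, u[2] = 2, u[3] = 0, u[4] = 2, u[5] = 2, u[6] = 4, u[7] = 0, u[8] = 4, u[9] = 4.
The sequence repeats with period 8.
So u[102] = u[0 + ((102-0) mod 8)] = u[6] = 4.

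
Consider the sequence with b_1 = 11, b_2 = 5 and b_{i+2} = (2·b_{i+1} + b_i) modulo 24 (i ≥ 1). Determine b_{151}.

Listing terms: b_1 = 11,  b_2 = 5,  b_3 = 21,  b_4 = 23,  b_5 = 19,  b_6 = 13,  b_7 = 21,  b_8 = 7,  b_9 = 11,  b_{10} = 5.
Since (b_9, b_{10}) = (b_1, b_2) = (11, 5) (two consecutive terms determine the rest), the sequence is periodic with period 8.
So b_{151} = b_{1 + ((151-1) mod 8)} = b_7 = 21.

21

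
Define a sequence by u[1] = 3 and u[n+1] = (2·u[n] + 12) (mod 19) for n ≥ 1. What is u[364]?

Listing terms: u[1] = 3; u[2] = 18; u[3] = 10; u[4] = 13; u[5] = 0; u[6] = 12; u[7] = 17; u[8] = 8; u[9] = 9; u[10] = 11; u[11] = 15; u[12] = 4; u[13] = 1; u[14] = 14; u[15] = 2; u[16] = 16; u[17] = 6; u[18] = 5; u[19] = 3.
Since u[19] = u[1] = 3, the sequence is periodic with period 18.
(364 - 1) mod 18 = 3, so u[364] = u[4] = 13.

13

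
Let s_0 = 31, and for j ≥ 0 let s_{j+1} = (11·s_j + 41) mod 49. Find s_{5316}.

17

s_0 = 31, s_1 = 39, s_2 = 29, s_3 = 17, s_4 = 32, s_5 = 1, s_6 = 3, s_7 = 25, s_8 = 22, s_9 = 38, s_{10} = 18, s_{11} = 43, s_{12} = 24, s_{13} = 11, s_{14} = 15, s_{15} = 10, s_{16} = 4, s_{17} = 36, s_{18} = 45, s_{19} = 46, s_{20} = 8, s_{21} = 31.
The sequence repeats with period 21.
So s_{5316} = s_{0 + ((5316-0) mod 21)} = s_3 = 17.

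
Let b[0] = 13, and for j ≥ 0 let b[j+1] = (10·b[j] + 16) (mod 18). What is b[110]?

We have b[0] = 13; b[1] = 2; b[2] = 0; b[3] = 16; b[4] = 14; b[5] = 12; b[6] = 10; b[7] = 8; b[8] = 6; b[9] = 4; b[10] = 2.
Since b[10] = b[1] = 2, the sequence is eventually periodic: after a pre-period of length 1 it cycles with period 9.
For j ≥ 1, b[j] depends only on (j - 1) mod 9. (110 - 1) mod 9 = 1, so b[110] = b[2] = 0.

0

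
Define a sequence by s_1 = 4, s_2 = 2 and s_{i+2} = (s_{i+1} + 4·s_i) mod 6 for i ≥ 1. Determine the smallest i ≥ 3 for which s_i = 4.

6

s_1 = 4, s_2 = 2, s_3 = 0, s_4 = 2, s_5 = 2, s_6 = 4, s_7 = 0, s_8 = 4, s_9 = 4, s_{10} = 2.
Since (s_9, s_{10}) = (s_1, s_2) = (4, 2) (two consecutive terms determine the rest), the sequence is periodic with period 8.
The value 4 first appears (with i ≥ 3) at s_6.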